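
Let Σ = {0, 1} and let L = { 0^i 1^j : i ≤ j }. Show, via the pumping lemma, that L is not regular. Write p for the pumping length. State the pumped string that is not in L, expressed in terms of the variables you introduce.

Toward a contradiction, assume L is regular with pumping length p.
Choose w = 0^p 1^p ∈ L, with |w| = 2p ≥ p.
Write w = xyz as guaranteed by the lemma, with |xy| ≤ p and |y| > 0.
The first p characters of w are 0's, so xy (and hence y) consists only of 0's. Write y = 0^k, 1 ≤ k ≤ p.
Consider xy^2z = 0^{p+k} 1^p. Since k ≥ 1, the 0-count p+k exceeds the 1-count p, so i ≤ j fails; thus xy^2z ∉ L.
Contradiction. Therefore L is not regular.

0^{p+k} 1^p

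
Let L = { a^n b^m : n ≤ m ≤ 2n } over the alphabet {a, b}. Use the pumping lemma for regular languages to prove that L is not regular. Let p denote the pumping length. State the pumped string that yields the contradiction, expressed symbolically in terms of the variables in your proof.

Toward a contradiction, assume L is regular with pumping length p.
Take w = a^p b^p ∈ L (since p ≤ p ≤ 2p), with |w| = 2p ≥ p.
By the pumping lemma, w = xyz with |xy| ≤ p and y is nonempty.
The first p characters of w are a's, so xy (and hence y) consists only of a's. Write y = a^k, 1 ≤ k ≤ p.
Pump with i = 2: xy^2z = a^{p+k} b^p. Now n = p+k > p = m, so the condition n ≤ m fails. Thus xy^2z ∉ L.
This is a contradiction; hence L is not regular.

a^{p+k} b^p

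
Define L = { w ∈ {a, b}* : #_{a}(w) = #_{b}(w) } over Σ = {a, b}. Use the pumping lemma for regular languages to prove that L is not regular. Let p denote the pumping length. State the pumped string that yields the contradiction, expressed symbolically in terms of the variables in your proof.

Toward a contradiction, assume L is regular with pumping length p.
Choose w = a^p b^p ∈ L with |w| = 2p ≥ p.
The pumping lemma gives a decomposition w = xyz where |xy| ≤ p and y is nonempty.
Since the first p symbols of w are all a's and |xy| ≤ p, y lies entirely in the leading a-block: y = a^k for some k with 1 ≤ k ≤ p.
Pump with i = 2: xy^2z = a^{p+k} b^p has p+k occurrences of a but only p of b. Since k ≥ 1 the counts differ, so xy^2z ∉ L.
This contradicts the pumping lemma, so L is not regular.

a^{p+k} b^p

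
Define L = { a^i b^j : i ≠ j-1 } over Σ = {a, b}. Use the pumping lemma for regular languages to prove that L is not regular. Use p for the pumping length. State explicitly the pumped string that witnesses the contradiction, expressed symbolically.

Assume L is regular; let p be its pumping constant.
Choose w = a^p b^{p+p!+1}. Since p ≠ (p+p!+1)-1 = p+p!, w ∈ L; and |w| ≥ p.
The pumping lemma gives a decomposition w = xyz where |xy| ≤ p and |y| ≥ 1.
Since the first p symbols of w are all a's and |xy| ≤ p, y lies entirely in the leading a-block: y = a^k for some k with 1 ≤ k ≤ p.
Since 1 ≤ k ≤ p, k divides p!; set t = 1 + p!/k. Then xy^t z has p + (p!/k)·k = p + p! copies of a. Now the a-count is p+p! and (b-count)-1 = (p+p!+1)-1 = p+p!, so i ≠ j-1 fails. So xy^t z = a^{p+p!} b^{p+p!+1} ∉ L.
Contradiction. Therefore L is not regular.

a^{p+p!} b^{p+p!+1}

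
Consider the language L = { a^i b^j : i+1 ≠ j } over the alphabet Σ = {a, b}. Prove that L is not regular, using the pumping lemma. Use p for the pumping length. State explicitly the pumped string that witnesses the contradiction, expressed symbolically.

Assume L is regular. Let p be the pumping length given by the pumping lemma.
Choose w = a^p b^{p+p!+1}. Since p ≠ (p+p!+1)-1 = p+p!, w ∈ L; and |w| ≥ p.
Write w = xyz as guaranteed by the lemma, with |xy| ≤ p and |y| ≥ 1.
Because |xy| ≤ p and w begins with p copies of a, we have y = a^k with 1 ≤ k ≤ p.
Since 1 ≤ k ≤ p, k divides p!; set t = 1 + p!/k. Then xy^t z has p + (p!/k)·k = p + p! copies of a. Now the a-count is p+p! and (b-count)-1 = (p+p!+1)-1 = p+p!, so i+1 ≠ j fails. So xy^t z = a^{p+p!} b^{p+p!+1} ∉ L.
This contradicts the pumping lemma, so L is not regular.

a^{p+p!} b^{p+p!+1}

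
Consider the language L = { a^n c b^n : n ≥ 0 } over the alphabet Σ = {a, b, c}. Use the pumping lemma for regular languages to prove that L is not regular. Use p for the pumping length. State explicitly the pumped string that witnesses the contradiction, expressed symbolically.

Toward a contradiction, assume L is regular with pumping length p.
Take w = a^p c b^p ∈ L with |w| = 2p+1 ≥ p.
Write w = xyz as guaranteed by the lemma, with |xy| ≤ p and |y| > 0.
Because |xy| ≤ p and w begins with p copies of a, we have y = a^k with 1 ≤ k ≤ p.
Pump with i = 2: xy^2z = a^{p+k} c b^p, which would require p+k = p. But k ≥ 1, so xy^2z ∉ L.
This contradicts the pumping lemma, so L is not regular.

a^{p+k} c b^p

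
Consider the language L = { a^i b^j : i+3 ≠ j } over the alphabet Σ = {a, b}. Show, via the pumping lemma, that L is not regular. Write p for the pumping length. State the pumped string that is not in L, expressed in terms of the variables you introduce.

a^{p+p!} b^{p+p!+3}

Assume L is regular. Let p be the pumping length given by the pumping lemma.
Choose w = a^p b^{p+p!+3}. Since p ≠ (p+p!+3)-3 = p+p!, w ∈ L; and |w| ≥ p.
Write w = xyz as guaranteed by the lemma, with |xy| ≤ p and |y| ≥ 1.
Because |xy| ≤ p and w begins with p copies of a, we have y = a^k with 1 ≤ k ≤ p.
Since 1 ≤ k ≤ p, k divides p!; set t = 1 + p!/k. Then xy^t z has p + (p!/k)·k = p + p! copies of a. Now the a-count is p+p! and (b-count)-3 = (p+p!+3)-3 = p+p!, so i+3 ≠ j fails. So xy^t z = a^{p+p!} b^{p+p!+3} ∉ L.
This is a contradiction; hence L is not regular.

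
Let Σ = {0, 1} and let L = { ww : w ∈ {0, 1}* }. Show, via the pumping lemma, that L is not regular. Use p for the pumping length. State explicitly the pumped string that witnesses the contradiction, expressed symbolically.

0^{p+k} 1^p 0^p 1^p

Assume L is regular; let p be its pumping constant.
Take w = 0^p 1^p 0^p 1^p = uu where u = 0^p1^p; then w ∈ L and |w| = 4p ≥ p.
By the pumping lemma, w = xyz with |xy| ≤ p and |y| > 0.
The first p characters of w are 0's, so xy (and hence y) consists only of 0's. Write y = 0^k, 1 ≤ k ≤ p.
Pump with i = 2: xy^2z = 0^{p+k} 1^p 0^p 1^p, of length 4p+k. Suppose this equals vv. The string starts with 0 and ends with 1, so v does too; thus the boundary between the two copies of v is a 1→0 transition. There is exactly one such transition, at position 2p+k, so |v| = 2p+k and |vv| = 4p+2k ≠ 4p+k since k ≥ 1. So xy^2z ∉ L.
This contradicts the pumping lemma, so L is not regular.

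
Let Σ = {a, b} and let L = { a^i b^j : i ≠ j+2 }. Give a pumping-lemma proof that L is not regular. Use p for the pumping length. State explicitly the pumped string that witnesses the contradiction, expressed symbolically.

a^{p+p!} b^{p+p!-2}

Suppose for contradiction that L is regular, and let p be the pumping length.
Choose w = a^p b^{p+p!-2}. Since p ≠ (p+p!-2)+2 = p+p!, w ∈ L; and |w| ≥ p.
The pumping lemma gives a decomposition w = xyz where |xy| ≤ p and |y| ≥ 1.
Because |xy| ≤ p and w begins with p copies of a, we have y = a^k with 1 ≤ k ≤ p.
Since 1 ≤ k ≤ p, k divides p!; set t = 1 + p!/k. Then xy^t z has p + (p!/k)·k = p + p! copies of a. Now the a-count is p+p! and (b-count)+2 = (p+p!-2)+2 = p+p!, so i ≠ j+2 fails. So xy^t z = a^{p+p!} b^{p+p!-2} ∉ L.
This is a contradiction; hence L is not regular.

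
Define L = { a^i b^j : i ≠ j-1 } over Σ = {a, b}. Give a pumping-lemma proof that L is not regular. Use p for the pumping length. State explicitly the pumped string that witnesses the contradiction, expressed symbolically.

Toward a contradiction, assume L is regular with pumping length p.
Choose w = a^p b^{p+p!+1}. Since p ≠ (p+p!+1)-1 = p+p!, w ∈ L; and |w| ≥ p.
Write w = xyz as guaranteed by the lemma, with |xy| ≤ p and |y| > 0.
The first p characters of w are a's, so xy (and hence y) consists only of a's. Write y = a^k, 1 ≤ k ≤ p.
Since 1 ≤ k ≤ p, k divides p!; set t = 1 + p!/k. Then xy^t z has p + (p!/k)·k = p + p! copies of a. Now the a-count is p+p! and (b-count)-1 = (p+p!+1)-1 = p+p!, so i ≠ j-1 fails. So xy^t z = a^{p+p!} b^{p+p!+1} ∉ L.
Contradiction. Therefore L is not regular.

a^{p+p!} b^{p+p!+1}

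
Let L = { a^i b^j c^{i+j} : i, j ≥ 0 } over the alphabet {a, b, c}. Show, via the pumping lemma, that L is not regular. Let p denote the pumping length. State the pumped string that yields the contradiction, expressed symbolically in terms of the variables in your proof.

a^{p+k} b^p c^{2p}

Assume L is regular. Let p be the pumping length given by the pumping lemma.
Take w = a^p b^p c^{2p} ∈ L (with i=j=p, i+j=2p), |w| = 4p ≥ p.
The pumping lemma gives a decomposition w = xyz where |xy| ≤ p and |y| > 0.
The first p characters of w are a's, so xy (and hence y) consists only of a's. Write y = a^k, 1 ≤ k ≤ p.
Consider xy^2z = a^{p+k} b^p c^{2p}. Now the a- and b-counts sum to 2p+k, but the c-count is 2p ≠ 2p+k. So xy^2z ∉ L.
This is a contradiction; hence L is not regular.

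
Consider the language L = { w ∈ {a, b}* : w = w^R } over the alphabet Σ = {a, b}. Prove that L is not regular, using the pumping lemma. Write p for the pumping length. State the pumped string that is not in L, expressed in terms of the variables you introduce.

a^{p+k} b a^p

Assume L is regular. Let p be the pumping length given by the pumping lemma.
Take w = a^p b a^p, a palindrome of length 2p+1 ≥ p.
By the pumping lemma, w = xyz with |xy| ≤ p and |y| > 0.
Because |xy| ≤ p and w begins with p copies of a, we have y = a^k with 1 ≤ k ≤ p.
Pump with i = 2: xy^2z = a^{p+k} b a^p. Its reverse is a^p b a^{p+k}, which differs from xy^2z since k ≥ 1. So xy^2z is not a palindrome and xy^2z ∉ L.
This contradicts the pumping lemma, so L is not regular.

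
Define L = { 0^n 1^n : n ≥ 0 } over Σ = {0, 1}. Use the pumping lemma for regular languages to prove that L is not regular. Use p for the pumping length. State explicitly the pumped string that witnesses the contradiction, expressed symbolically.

0^{p+k} 1^p

Toward a contradiction, assume L is regular with pumping length p.
Take w = 0^p 1^p. Then w ∈ L and |w| = 2p ≥ p.
Write w = xyz as guaranteed by the lemma, with |xy| ≤ p and |y| > 0.
Because |xy| ≤ p and w begins with p copies of 0, we have y = 0^k with 1 ≤ k ≤ p.
Pump with i = 2: xy^2z = 0^{p+k} 1^p. For this to lie in L we would need p = p+k, which forces k = 0. But k ≥ 1, so xy^2z ∉ L.
This is a contradiction; hence L is not regular.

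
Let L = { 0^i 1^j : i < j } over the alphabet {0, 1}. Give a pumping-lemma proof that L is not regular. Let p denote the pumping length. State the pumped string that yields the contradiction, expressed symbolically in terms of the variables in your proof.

0^{p+k} 1^{p+1}

Assume L is regular. Let p be the pumping length given by the pumping lemma.
Choose w = 0^p 1^{p+1} ∈ L, with |w| = 2p+1 ≥ p.
The pumping lemma gives a decomposition w = xyz where |xy| ≤ p and |y| ≥ 1.
Because |xy| ≤ p and w begins with p copies of 0, we have y = 0^k with 1 ≤ k ≤ p.
Consider xy^2z = 0^{p+k} 1^{p+1}. Since k ≥ 1, the 0-count p+k is at least p+1, so i < j fails; thus xy^2z ∉ L.
This contradicts the pumping lemma, so L is not regular.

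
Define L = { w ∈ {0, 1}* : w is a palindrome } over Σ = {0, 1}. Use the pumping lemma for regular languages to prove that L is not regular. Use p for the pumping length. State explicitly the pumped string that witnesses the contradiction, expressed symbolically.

0^{p+k} 1 0^p

Assume L is regular; let p be its pumping constant.
Take w = 0^p 1 0^p, a palindrome of length 2p+1 ≥ p.
The pumping lemma gives a decomposition w = xyz where |xy| ≤ p and |y| ≥ 1.
The first p characters of w are 0's, so xy (and hence y) consists only of 0's. Write y = 0^k, 1 ≤ k ≤ p.
Pump with i = 2: xy^2z = 0^{p+k} 1 0^p. Its reverse is 0^p 1 0^{p+k}, which differs from xy^2z since k ≥ 1. So xy^2z is not a palindrome and xy^2z ∉ L.
This contradicts the pumping lemma, so L is not regular.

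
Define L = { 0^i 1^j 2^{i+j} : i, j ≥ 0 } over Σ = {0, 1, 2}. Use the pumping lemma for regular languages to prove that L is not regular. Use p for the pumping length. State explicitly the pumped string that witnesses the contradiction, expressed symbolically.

0^{p+k} 1^p 2^{2p}

Assume L is regular. Let p be the pumping length given by the pumping lemma.
Take w = 0^p 1^p 2^{2p} ∈ L (with i=j=p, i+j=2p), |w| = 4p ≥ p.
The pumping lemma gives a decomposition w = xyz where |xy| ≤ p and |y| > 0.
Because |xy| ≤ p and w begins with p copies of 0, we have y = 0^k with 1 ≤ k ≤ p.
Consider xy^2z = 0^{p+k} 1^p 2^{2p}. Now the 0- and 1-counts sum to 2p+k, but the 2-count is 2p ≠ 2p+k. So xy^2z ∉ L.
This contradicts the pumping lemma, so L is not regular.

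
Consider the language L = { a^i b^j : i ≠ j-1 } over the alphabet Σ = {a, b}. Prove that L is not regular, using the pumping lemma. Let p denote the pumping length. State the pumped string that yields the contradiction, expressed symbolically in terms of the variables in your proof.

a^{p+p!} b^{p+p!+1}

Assume L is regular; let p be its pumping constant.
Choose w = a^p b^{p+p!+1}. Since p ≠ (p+p!+1)-1 = p+p!, w ∈ L; and |w| ≥ p.
By the pumping lemma, w = xyz with |xy| ≤ p and |y| ≥ 1.
The first p characters of w are a's, so xy (and hence y) consists only of a's. Write y = a^k, 1 ≤ k ≤ p.
Since 1 ≤ k ≤ p, k divides p!; set t = 1 + p!/k. Then xy^t z has p + (p!/k)·k = p + p! copies of a. Now the a-count is p+p! and (b-count)-1 = (p+p!+1)-1 = p+p!, so i ≠ j-1 fails. So xy^t z = a^{p+p!} b^{p+p!+1} ∉ L.
This contradicts the pumping lemma, so L is not regular.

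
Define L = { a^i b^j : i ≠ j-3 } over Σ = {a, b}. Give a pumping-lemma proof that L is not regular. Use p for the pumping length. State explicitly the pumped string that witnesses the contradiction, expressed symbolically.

a^{p+p!} b^{p+p!+3}

Assume L is regular. Let p be the pumping length given by the pumping lemma.
Choose w = a^p b^{p+p!+3}. Since p ≠ (p+p!+3)-3 = p+p!, w ∈ L; and |w| ≥ p.
The pumping lemma gives a decomposition w = xyz where |xy| ≤ p and |y| ≥ 1.
Since the first p symbols of w are all a's and |xy| ≤ p, y lies entirely in the leading a-block: y = a^k for some k with 1 ≤ k ≤ p.
Since 1 ≤ k ≤ p, k divides p!; set t = 1 + p!/k. Then xy^t z has p + (p!/k)·k = p + p! copies of a. Now the a-count is p+p! and (b-count)-3 = (p+p!+3)-3 = p+p!, so i ≠ j-3 fails. So xy^t z = a^{p+p!} b^{p+p!+3} ∉ L.
This contradicts the pumping lemma, so L is not regular.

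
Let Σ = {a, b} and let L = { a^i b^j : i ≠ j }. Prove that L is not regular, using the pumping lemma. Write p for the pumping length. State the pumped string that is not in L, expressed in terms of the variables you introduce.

a^{p+p!} b^{p+p!}

Assume L is regular; let p be its pumping constant.
Choose w = a^p b^{p+p!}. Since p ≠ p+p!, w ∈ L; and |w| ≥ p.
By the pumping lemma, w = xyz with |xy| ≤ p and |y| ≥ 1.
Because |xy| ≤ p and w begins with p copies of a, we have y = a^k with 1 ≤ k ≤ p.
Since 1 ≤ k ≤ p, k divides p!; set t = 1 + p!/k. Then xy^t z has p + (p!/k)·k = p + p! copies of a. Now the a-count equals the b-count, so i ≠ j fails. So xy^t z = a^{p+p!} b^{p+p!} ∉ L.
Contradiction. Therefore L is not regular.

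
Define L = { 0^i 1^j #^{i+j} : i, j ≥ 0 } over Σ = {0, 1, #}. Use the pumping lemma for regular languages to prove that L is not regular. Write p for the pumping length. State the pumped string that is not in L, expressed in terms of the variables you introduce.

Suppose for contradiction that L is regular, and let p be the pumping length.
Take w = 0^p 1^p #^{2p} ∈ L (with i=j=p, i+j=2p), |w| = 4p ≥ p.
The pumping lemma gives a decomposition w = xyz where |xy| ≤ p and y is nonempty.
Because |xy| ≤ p and w begins with p copies of 0, we have y = 0^k with 1 ≤ k ≤ p.
Consider xy^2z = 0^{p+k} 1^p #^{2p}. Now the 0- and 1-counts sum to 2p+k, but the #-count is 2p ≠ 2p+k. So xy^2z ∉ L.
This contradicts the pumping lemma, so L is not regular.

0^{p+k} 1^p #^{2p}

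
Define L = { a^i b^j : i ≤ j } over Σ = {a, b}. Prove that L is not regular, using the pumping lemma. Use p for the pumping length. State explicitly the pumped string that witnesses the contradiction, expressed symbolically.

a^{p+k} b^p

Toward a contradiction, assume L is regular with pumping length p.
Choose w = a^p b^p ∈ L, with |w| = 2p ≥ p.
By the pumping lemma, w = xyz with |xy| ≤ p and y is nonempty.
Because |xy| ≤ p and w begins with p copies of a, we have y = a^k with 1 ≤ k ≤ p.
Consider xy^2z = a^{p+k} b^p. Since k ≥ 1, the a-count p+k exceeds the b-count p, so i ≤ j fails; thus xy^2z ∉ L.
This contradicts the pumping lemma, so L is not regular.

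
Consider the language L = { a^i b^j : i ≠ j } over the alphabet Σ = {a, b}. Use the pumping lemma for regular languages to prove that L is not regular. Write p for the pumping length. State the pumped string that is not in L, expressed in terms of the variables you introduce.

a^{p+p!} b^{p+p!}

Suppose for contradiction that L is regular, and let p be the pumping length.
Choose w = a^p b^{p+p!}. Since p ≠ p+p!, w ∈ L; and |w| ≥ p.
Write w = xyz as guaranteed by the lemma, with |xy| ≤ p and |y| ≥ 1.
The first p characters of w are a's, so xy (and hence y) consists only of a's. Write y = a^k, 1 ≤ k ≤ p.
Since 1 ≤ k ≤ p, k divides p!; set t = 1 + p!/k. Then xy^t z has p + (p!/k)·k = p + p! copies of a. Now the a-count equals the b-count, so i ≠ j fails. So xy^t z = a^{p+p!} b^{p+p!} ∉ L.
Contradiction. Therefore L is not regular.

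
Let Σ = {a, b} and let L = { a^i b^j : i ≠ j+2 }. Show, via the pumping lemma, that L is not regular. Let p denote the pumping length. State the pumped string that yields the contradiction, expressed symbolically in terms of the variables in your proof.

a^{p+p!} b^{p+p!-2}

Assume L is regular. Let p be the pumping length given by the pumping lemma.
Choose w = a^p b^{p+p!-2}. Since p ≠ (p+p!-2)+2 = p+p!, w ∈ L; and |w| ≥ p.
Write w = xyz as guaranteed by the lemma, with |xy| ≤ p and |y| ≥ 1.
Because |xy| ≤ p and w begins with p copies of a, we have y = a^k with 1 ≤ k ≤ p.
Since 1 ≤ k ≤ p, k divides p!; set t = 1 + p!/k. Then xy^t z has p + (p!/k)·k = p + p! copies of a. Now the a-count is p+p! and (b-count)+2 = (p+p!-2)+2 = p+p!, so i ≠ j+2 fails. So xy^t z = a^{p+p!} b^{p+p!-2} ∉ L.
This contradicts the pumping lemma, so L is not regular.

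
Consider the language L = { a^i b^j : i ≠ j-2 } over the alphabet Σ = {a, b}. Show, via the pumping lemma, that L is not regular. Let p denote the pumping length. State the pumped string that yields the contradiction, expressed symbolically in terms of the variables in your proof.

Assume L is regular; let p be its pumping constant.
Choose w = a^p b^{p+p!+2}. Since p ≠ (p+p!+2)-2 = p+p!, w ∈ L; and |w| ≥ p.
The pumping lemma gives a decomposition w = xyz where |xy| ≤ p and y is nonempty.
The first p characters of w are a's, so xy (and hence y) consists only of a's. Write y = a^k, 1 ≤ k ≤ p.
Since 1 ≤ k ≤ p, k divides p!; set t = 1 + p!/k. Then xy^t z has p + (p!/k)·k = p + p! copies of a. Now the a-count is p+p! and (b-count)-2 = (p+p!+2)-2 = p+p!, so i ≠ j-2 fails. So xy^t z = a^{p+p!} b^{p+p!+2} ∉ L.
Contradiction. Therefore L is not regular.

a^{p+p!} b^{p+p!+2}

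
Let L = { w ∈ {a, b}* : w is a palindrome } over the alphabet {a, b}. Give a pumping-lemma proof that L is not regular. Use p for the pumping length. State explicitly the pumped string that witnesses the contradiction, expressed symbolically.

Toward a contradiction, assume L is regular with pumping length p.
Take w = a^p b a^p, a palindrome of length 2p+1 ≥ p.
Write w = xyz as guaranteed by the lemma, with |xy| ≤ p and |y| > 0.
Because |xy| ≤ p and w begins with p copies of a, we have y = a^k with 1 ≤ k ≤ p.
Pump with i = 2: xy^2z = a^{p+k} b a^p. Its reverse is a^p b a^{p+k}, which differs from xy^2z since k ≥ 1. So xy^2z is not a palindrome and xy^2z ∉ L.
This is a contradiction; hence L is not regular.

a^{p+k} b a^p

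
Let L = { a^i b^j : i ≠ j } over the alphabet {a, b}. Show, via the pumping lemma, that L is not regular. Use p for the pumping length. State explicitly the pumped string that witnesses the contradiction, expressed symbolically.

Assume L is regular. Let p be the pumping length given by the pumping lemma.
Choose w = a^p b^{p+p!}. Since p ≠ p+p!, w ∈ L; and |w| ≥ p.
By the pumping lemma, w = xyz with |xy| ≤ p and |y| > 0.
Since the first p symbols of w are all a's and |xy| ≤ p, y lies entirely in the leading a-block: y = a^k for some k with 1 ≤ k ≤ p.
Since 1 ≤ k ≤ p, k divides p!; set t = 1 + p!/k. Then xy^t z has p + (p!/k)·k = p + p! copies of a. Now the a-count equals the b-count, so i ≠ j fails. So xy^t z = a^{p+p!} b^{p+p!} ∉ L.
This contradicts the pumping lemma, so L is not regular.

a^{p+p!} b^{p+p!}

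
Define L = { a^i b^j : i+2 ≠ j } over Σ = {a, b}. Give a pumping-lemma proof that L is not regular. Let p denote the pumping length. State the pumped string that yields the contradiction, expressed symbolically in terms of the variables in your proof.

a^{p+p!} b^{p+p!+2}

Toward a contradiction, assume L is regular with pumping length p.
Choose w = a^p b^{p+p!+2}. Since p ≠ (p+p!+2)-2 = p+p!, w ∈ L; and |w| ≥ p.
Write w = xyz as guaranteed by the lemma, with |xy| ≤ p and y is nonempty.
Because |xy| ≤ p and w begins with p copies of a, we have y = a^k with 1 ≤ k ≤ p.
Since 1 ≤ k ≤ p, k divides p!; set t = 1 + p!/k. Then xy^t z has p + (p!/k)·k = p + p! copies of a. Now the a-count is p+p! and (b-count)-2 = (p+p!+2)-2 = p+p!, so i+2 ≠ j fails. So xy^t z = a^{p+p!} b^{p+p!+2} ∉ L.
This is a contradiction; hence L is not regular.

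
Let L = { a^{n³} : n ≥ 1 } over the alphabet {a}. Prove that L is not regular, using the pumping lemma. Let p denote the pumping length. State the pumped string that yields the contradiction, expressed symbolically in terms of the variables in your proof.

Assume L is regular; let p be its pumping constant.
Take w = a^{p³} ∈ L with |w| = p³ ≥ p.
By the pumping lemma, w = xyz with |xy| ≤ p and |y| ≥ 1.
Then y = a^k for some k with 1 ≤ k ≤ p.
Pump with i = 2: xy^2z = a^{p³+k}. Since 1 ≤ k ≤ p, p³ < p³+k ≤ p³+p < p³+3p²+3p+1 = (p+1)³, so p³+k is not a perfect cube. So xy^2z ∉ L.
Contradiction. Therefore L is not regular.

a^{p³+k}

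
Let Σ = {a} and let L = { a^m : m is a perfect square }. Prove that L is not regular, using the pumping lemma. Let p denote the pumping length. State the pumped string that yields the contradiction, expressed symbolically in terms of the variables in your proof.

Suppose for contradiction that L is regular, and let p be the pumping length.
Take w = a^{p²} ∈ L with |w| = p² ≥ p.
Write w = xyz as guaranteed by the lemma, with |xy| ≤ p and |y| > 0.
Then y = a^k for some k with 1 ≤ k ≤ p.
Pump with i = 2: xy^2z = a^{p²+k}. Since 1 ≤ k ≤ p, p² < p²+k ≤ p²+p < (p+1)², so p²+k lies strictly between consecutive squares and is not a perfect square. So xy^2z ∉ L.
This is a contradiction; hence L is not regular.

a^{p²+k}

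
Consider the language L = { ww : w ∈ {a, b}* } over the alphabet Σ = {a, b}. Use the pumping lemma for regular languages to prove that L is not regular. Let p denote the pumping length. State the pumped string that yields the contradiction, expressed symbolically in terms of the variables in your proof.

Toward a contradiction, assume L is regular with pumping length p.
Take w = a^p b^p a^p b^p = uu where u = a^pb^p; then w ∈ L and |w| = 4p ≥ p.
By the pumping lemma, w = xyz with |xy| ≤ p and |y| ≥ 1.
Since the first p symbols of w are all a's and |xy| ≤ p, y lies entirely in the leading a-block: y = a^k for some k with 1 ≤ k ≤ p.
Pump with i = 2: xy^2z = a^{p+k} b^p a^p b^p, of length 4p+k. Suppose this equals vv. The string starts with a and ends with b, so v does too; thus the boundary between the two copies of v is a b→a transition. There is exactly one such transition, at position 2p+k, so |v| = 2p+k and |vv| = 4p+2k ≠ 4p+k since k ≥ 1. So xy^2z ∉ L.
This contradicts the pumping lemma, so L is not regular.

a^{p+k} b^p a^p b^p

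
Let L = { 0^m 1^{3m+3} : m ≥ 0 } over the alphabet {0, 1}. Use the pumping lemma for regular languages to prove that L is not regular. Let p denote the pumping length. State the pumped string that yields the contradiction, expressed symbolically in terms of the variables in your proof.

Assume L is regular. Let p be the pumping length given by the pumping lemma.
Take w = 0^p 1^{3p+3}. Then w ∈ L and |w| = 4p+3 ≥ p.
Write w = xyz as guaranteed by the lemma, with |xy| ≤ p and y is nonempty.
Since the first p symbols of w are all 0's and |xy| ≤ p, y lies entirely in the leading 0-block: y = 0^k for some k with 1 ≤ k ≤ p.
Pump with i = 2: xy^2z = 0^{p+k} 1^{3p+3}. For this to lie in L we would need 3p+3 = 3(p+k)+3, which forces k = 0. But k ≥ 1, so xy^2z ∉ L.
This is a contradiction; hence L is not regular.

0^{p+k} 1^{3p+3}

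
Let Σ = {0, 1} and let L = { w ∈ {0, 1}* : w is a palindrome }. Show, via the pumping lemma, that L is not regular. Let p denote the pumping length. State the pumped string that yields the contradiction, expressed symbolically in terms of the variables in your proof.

Assume L is regular; let p be its pumping constant.
Take w = 0^p 1 0^p, a palindrome of length 2p+1 ≥ p.
By the pumping lemma, w = xyz with |xy| ≤ p and |y| > 0.
Since the first p symbols of w are all 0's and |xy| ≤ p, y lies entirely in the leading 0-block: y = 0^k for some k with 1 ≤ k ≤ p.
Pump with i = 2: xy^2z = 0^{p+k} 1 0^p. Its reverse is 0^p 1 0^{p+k}, which differs from xy^2z since k ≥ 1. So xy^2z is not a palindrome and xy^2z ∉ L.
This contradicts the pumping lemma, so L is not regular.

0^{p+k} 1 0^p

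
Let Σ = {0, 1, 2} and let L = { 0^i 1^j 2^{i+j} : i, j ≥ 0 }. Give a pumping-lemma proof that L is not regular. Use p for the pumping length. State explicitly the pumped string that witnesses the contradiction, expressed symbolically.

Assume L is regular. Let p be the pumping length given by the pumping lemma.
Take w = 0^p 1^p 2^{2p} ∈ L (with i=j=p, i+j=2p), |w| = 4p ≥ p.
By the pumping lemma, w = xyz with |xy| ≤ p and |y| > 0.
Because |xy| ≤ p and w begins with p copies of 0, we have y = 0^k with 1 ≤ k ≤ p.
Consider xy^2z = 0^{p+k} 1^p 2^{2p}. Now the 0- and 1-counts sum to 2p+k, but the 2-count is 2p ≠ 2p+k. So xy^2z ∉ L.
This contradicts the pumping lemma, so L is not regular.

0^{p+k} 1^p 2^{2p}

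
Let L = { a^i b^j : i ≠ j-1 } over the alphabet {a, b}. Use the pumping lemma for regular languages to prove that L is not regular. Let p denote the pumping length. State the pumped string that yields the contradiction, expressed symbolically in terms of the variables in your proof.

Suppose for contradiction that L is regular, and let p be the pumping length.
Choose w = a^p b^{p+p!+1}. Since p ≠ (p+p!+1)-1 = p+p!, w ∈ L; and |w| ≥ p.
By the pumping lemma, w = xyz with |xy| ≤ p and |y| ≥ 1.
The first p characters of w are a's, so xy (and hence y) consists only of a's. Write y = a^k, 1 ≤ k ≤ p.
Since 1 ≤ k ≤ p, k divides p!; set t = 1 + p!/k. Then xy^t z has p + (p!/k)·k = p + p! copies of a. Now the a-count is p+p! and (b-count)-1 = (p+p!+1)-1 = p+p!, so i ≠ j-1 fails. So xy^t z = a^{p+p!} b^{p+p!+1} ∉ L.
Contradiction. Therefore L is not regular.

a^{p+p!} b^{p+p!+1}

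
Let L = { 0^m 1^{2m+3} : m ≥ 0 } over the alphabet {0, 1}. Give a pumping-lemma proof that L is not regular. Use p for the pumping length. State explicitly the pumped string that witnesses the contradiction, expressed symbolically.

0^{p+k} 1^{2p+3}

Toward a contradiction, assume L is regular with pumping length p.
Let w = 0^p 1^{2p+3} ∈ L; note |w| = 3p+3 ≥ p.
By the pumping lemma, w = xyz with |xy| ≤ p and |y| ≥ 1.
The first p characters of w are 0's, so xy (and hence y) consists only of 0's. Write y = 0^k, 1 ≤ k ≤ p.
Pump with i = 2: xy^2z = 0^{p+k} 1^{2p+3}. For this to lie in L we would need 2p+3 = 2(p+k)+3, which forces k = 0. But k ≥ 1, so xy^2z ∉ L.
Contradiction. Therefore L is not regular.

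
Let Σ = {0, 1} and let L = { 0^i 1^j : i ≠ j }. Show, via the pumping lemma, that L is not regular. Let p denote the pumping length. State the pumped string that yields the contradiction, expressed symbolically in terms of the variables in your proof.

0^{p+p!} 1^{p+p!}

Assume L is regular. Let p be the pumping length given by the pumping lemma.
Choose w = 0^p 1^{p+p!}. Since p ≠ p+p!, w ∈ L; and |w| ≥ p.
The pumping lemma gives a decomposition w = xyz where |xy| ≤ p and |y| > 0.
The first p characters of w are 0's, so xy (and hence y) consists only of 0's. Write y = 0^k, 1 ≤ k ≤ p.
Since 1 ≤ k ≤ p, k divides p!; set t = 1 + p!/k. Then xy^t z has p + (p!/k)·k = p + p! copies of 0. Now the 0-count equals the 1-count, so i ≠ j fails. So xy^t z = 0^{p+p!} 1^{p+p!} ∉ L.
This contradicts the pumping lemma, so L is not regular.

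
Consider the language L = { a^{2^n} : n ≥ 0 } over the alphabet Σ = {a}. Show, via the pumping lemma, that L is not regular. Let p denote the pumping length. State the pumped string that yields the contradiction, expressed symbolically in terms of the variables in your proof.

a^{2^p+k}

Suppose for contradiction that L is regular, and let p be the pumping length.
Take w = a^{2^p} ∈ L with |w| = 2^p ≥ p.
The pumping lemma gives a decomposition w = xyz where |xy| ≤ p and |y| ≥ 1.
Then y = a^k for some k with 1 ≤ k ≤ p.
Pump with i = 2: xy^2z = a^{2^p+k}. Since 1 ≤ k ≤ p < 2^p, we have 2^p < 2^p+k < 2^{p+1}, so 2^p+k is not a power of 2. So xy^2z ∉ L.
This is a contradiction; hence L is not regular.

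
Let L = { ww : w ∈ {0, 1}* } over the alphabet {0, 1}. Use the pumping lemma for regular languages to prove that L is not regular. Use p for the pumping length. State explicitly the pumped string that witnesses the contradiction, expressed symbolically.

Toward a contradiction, assume L is regular with pumping length p.
Take w = 0^p 1^p 0^p 1^p = uu where u = 0^p1^p; then w ∈ L and |w| = 4p ≥ p.
The pumping lemma gives a decomposition w = xyz where |xy| ≤ p and |y| ≥ 1.
Since the first p symbols of w are all 0's and |xy| ≤ p, y lies entirely in the leading 0-block: y = 0^k for some k with 1 ≤ k ≤ p.
Pump with i = 2: xy^2z = 0^{p+k} 1^p 0^p 1^p, of length 4p+k. Suppose this equals vv. The string starts with 0 and ends with 1, so v does too; thus the boundary between the two copies of v is a 1→0 transition. There is exactly one such transition, at position 2p+k, so |v| = 2p+k and |vv| = 4p+2k ≠ 4p+k since k ≥ 1. So xy^2z ∉ L.
This contradicts the pumping lemma, so L is not regular.

0^{p+k} 1^p 0^p 1^p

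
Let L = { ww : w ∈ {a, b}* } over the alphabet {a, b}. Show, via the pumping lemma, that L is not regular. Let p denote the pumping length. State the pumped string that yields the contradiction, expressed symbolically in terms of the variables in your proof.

Suppose for contradiction that L is regular, and let p be the pumping length.
Take w = a^p b^p a^p b^p = uu where u = a^pb^p; then w ∈ L and |w| = 4p ≥ p.
By the pumping lemma, w = xyz with |xy| ≤ p and |y| ≥ 1.
Since the first p symbols of w are all a's and |xy| ≤ p, y lies entirely in the leading a-block: y = a^k for some k with 1 ≤ k ≤ p.
Pump with i = 2: xy^2z = a^{p+k} b^p a^p b^p, of length 4p+k. Suppose this equals vv. The string starts with a and ends with b, so v does too; thus the boundary between the two copies of v is a b→a transition. There is exactly one such transition, at position 2p+k, so |v| = 2p+k and |vv| = 4p+2k ≠ 4p+k since k ≥ 1. So xy^2z ∉ L.
Contradiction. Therefore L is not regular.

a^{p+k} b^p a^p b^p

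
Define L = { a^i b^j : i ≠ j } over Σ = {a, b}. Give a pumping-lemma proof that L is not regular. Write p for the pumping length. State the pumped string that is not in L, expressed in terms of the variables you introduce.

Toward a contradiction, assume L is regular with pumping length p.
Choose w = a^p b^{p+p!}. Since p ≠ p+p!, w ∈ L; and |w| ≥ p.
Write w = xyz as guaranteed by the lemma, with |xy| ≤ p and |y| > 0.
Since the first p symbols of w are all a's and |xy| ≤ p, y lies entirely in the leading a-block: y = a^k for some k with 1 ≤ k ≤ p.
Since 1 ≤ k ≤ p, k divides p!; set t = 1 + p!/k. Then xy^t z has p + (p!/k)·k = p + p! copies of a. Now the a-count equals the b-count, so i ≠ j fails. So xy^t z = a^{p+p!} b^{p+p!} ∉ L.
This is a contradiction; hence L is not regular.

a^{p+p!} b^{p+p!}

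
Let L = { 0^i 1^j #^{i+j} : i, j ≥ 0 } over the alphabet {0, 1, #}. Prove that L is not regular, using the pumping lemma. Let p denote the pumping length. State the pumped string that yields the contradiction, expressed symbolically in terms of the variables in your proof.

0^{p+k} 1^p #^{2p}

Assume L is regular; let p be its pumping constant.
Take w = 0^p 1^p #^{2p} ∈ L (with i=j=p, i+j=2p), |w| = 4p ≥ p.
The pumping lemma gives a decomposition w = xyz where |xy| ≤ p and y is nonempty.
Since the first p symbols of w are all 0's and |xy| ≤ p, y lies entirely in the leading 0-block: y = 0^k for some k with 1 ≤ k ≤ p.
Consider xy^2z = 0^{p+k} 1^p #^{2p}. Now the 0- and 1-counts sum to 2p+k, but the #-count is 2p ≠ 2p+k. So xy^2z ∉ L.
This contradicts the pumping lemma, so L is not regular.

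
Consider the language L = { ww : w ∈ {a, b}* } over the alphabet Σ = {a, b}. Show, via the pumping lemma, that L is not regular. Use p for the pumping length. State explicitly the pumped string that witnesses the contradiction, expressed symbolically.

a^{p+k} b^p a^p b^p

Assume L is regular. Let p be the pumping length given by the pumping lemma.
Take w = a^p b^p a^p b^p = uu where u = a^pb^p; then w ∈ L and |w| = 4p ≥ p.
Write w = xyz as guaranteed by the lemma, with |xy| ≤ p and |y| > 0.
The first p characters of w are a's, so xy (and hence y) consists only of a's. Write y = a^k, 1 ≤ k ≤ p.
Pump with i = 2: xy^2z = a^{p+k} b^p a^p b^p, of length 4p+k. Suppose this equals vv. The string starts with a and ends with b, so v does too; thus the boundary between the two copies of v is a b→a transition. There is exactly one such transition, at position 2p+k, so |v| = 2p+k and |vv| = 4p+2k ≠ 4p+k since k ≥ 1. So xy^2z ∉ L.
This is a contradiction; hence L is not regular.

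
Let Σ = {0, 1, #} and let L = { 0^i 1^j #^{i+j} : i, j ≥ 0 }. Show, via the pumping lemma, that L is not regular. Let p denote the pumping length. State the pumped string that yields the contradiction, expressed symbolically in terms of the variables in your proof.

0^{p+k} 1^p #^{2p}

Toward a contradiction, assume L is regular with pumping length p.
Take w = 0^p 1^p #^{2p} ∈ L (with i=j=p, i+j=2p), |w| = 4p ≥ p.
Write w = xyz as guaranteed by the lemma, with |xy| ≤ p and |y| ≥ 1.
Since the first p symbols of w are all 0's and |xy| ≤ p, y lies entirely in the leading 0-block: y = 0^k for some k with 1 ≤ k ≤ p.
Consider xy^2z = 0^{p+k} 1^p #^{2p}. Now the 0- and 1-counts sum to 2p+k, but the #-count is 2p ≠ 2p+k. So xy^2z ∉ L.
Contradiction. Therefore L is not regular.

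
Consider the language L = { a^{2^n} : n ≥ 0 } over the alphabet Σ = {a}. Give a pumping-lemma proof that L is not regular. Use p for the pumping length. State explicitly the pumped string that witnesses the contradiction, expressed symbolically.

a^{2^p+k}

Toward a contradiction, assume L is regular with pumping length p.
Take w = a^{2^p} ∈ L with |w| = 2^p ≥ p.
The pumping lemma gives a decomposition w = xyz where |xy| ≤ p and |y| > 0.
Then y = a^k for some k with 1 ≤ k ≤ p.
Pump with i = 2: xy^2z = a^{2^p+k}. Since 1 ≤ k ≤ p < 2^p, we have 2^p < 2^p+k < 2^{p+1}, so 2^p+k is not a power of 2. So xy^2z ∉ L.
This is a contradiction; hence L is not regular.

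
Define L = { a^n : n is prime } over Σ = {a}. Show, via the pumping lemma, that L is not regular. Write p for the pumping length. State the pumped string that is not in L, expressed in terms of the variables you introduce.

a^{q(1+k)}

Assume L is regular. Let p be the pumping length given by the pumping lemma.
Let q be a prime with q ≥ p+2 (infinitely many primes exist), and take w = a^q ∈ L with |w| = q ≥ p.
The pumping lemma gives a decomposition w = xyz where |xy| ≤ p and |y| ≥ 1.
Then y = a^k for some k with 1 ≤ k ≤ p.
Since 1 ≤ k ≤ p, |xz| = q-k. Pump with i = q+1: |xy^{q+1}z| = (q-k)+(q+1)k = q+qk = q(1+k), which is composite (both factors ≥ 2). So xy^{q+1}z = a^{q(1+k)} ∉ L.
This is a contradiction; hence L is not regular.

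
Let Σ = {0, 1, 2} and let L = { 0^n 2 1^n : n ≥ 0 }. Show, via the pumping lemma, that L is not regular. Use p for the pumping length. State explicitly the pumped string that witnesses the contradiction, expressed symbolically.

Toward a contradiction, assume L is regular with pumping length p.
Take w = 0^p 2 1^p ∈ L with |w| = 2p+1 ≥ p.
By the pumping lemma, w = xyz with |xy| ≤ p and |y| ≥ 1.
Because |xy| ≤ p and w begins with p copies of 0, we have y = 0^k with 1 ≤ k ≤ p.
Pump with i = 2: xy^2z = 0^{p+k} 2 1^p, which would require p+k = p. But k ≥ 1, so xy^2z ∉ L.
Contradiction. Therefore L is not regular.

0^{p+k} 2 1^p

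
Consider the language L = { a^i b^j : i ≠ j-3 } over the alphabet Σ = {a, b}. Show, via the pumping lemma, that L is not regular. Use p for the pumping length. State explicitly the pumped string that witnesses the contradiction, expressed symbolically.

Assume L is regular. Let p be the pumping length given by the pumping lemma.
Choose w = a^p b^{p+p!+3}. Since p ≠ (p+p!+3)-3 = p+p!, w ∈ L; and |w| ≥ p.
The pumping lemma gives a decomposition w = xyz where |xy| ≤ p and |y| > 0.
Since the first p symbols of w are all a's and |xy| ≤ p, y lies entirely in the leading a-block: y = a^k for some k with 1 ≤ k ≤ p.
Since 1 ≤ k ≤ p, k divides p!; set t = 1 + p!/k. Then xy^t z has p + (p!/k)·k = p + p! copies of a. Now the a-count is p+p! and (b-count)-3 = (p+p!+3)-3 = p+p!, so i ≠ j-3 fails. So xy^t z = a^{p+p!} b^{p+p!+3} ∉ L.
This contradicts the pumping lemma, so L is not regular.

a^{p+p!} b^{p+p!+3}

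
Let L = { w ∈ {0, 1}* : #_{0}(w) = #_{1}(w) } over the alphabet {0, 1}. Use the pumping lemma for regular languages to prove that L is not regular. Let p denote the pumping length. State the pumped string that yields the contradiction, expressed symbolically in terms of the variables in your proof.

0^{p+k} 1^p

Toward a contradiction, assume L is regular with pumping length p.
Choose w = 0^p 1^p ∈ L with |w| = 2p ≥ p.
By the pumping lemma, w = xyz with |xy| ≤ p and |y| ≥ 1.
Because |xy| ≤ p and w begins with p copies of 0, we have y = 0^k with 1 ≤ k ≤ p.
Pump with i = 2: xy^2z = 0^{p+k} 1^p has p+k occurrences of 0 but only p of 1. Since k ≥ 1 the counts differ, so xy^2z ∉ L.
This is a contradiction; hence L is not regular.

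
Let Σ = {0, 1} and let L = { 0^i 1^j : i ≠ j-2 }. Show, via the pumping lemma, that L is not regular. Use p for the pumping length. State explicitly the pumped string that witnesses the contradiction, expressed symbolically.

0^{p+p!} 1^{p+p!+2}

Toward a contradiction, assume L is regular with pumping length p.
Choose w = 0^p 1^{p+p!+2}. Since p ≠ (p+p!+2)-2 = p+p!, w ∈ L; and |w| ≥ p.
By the pumping lemma, w = xyz with |xy| ≤ p and |y| > 0.
Since the first p symbols of w are all 0's and |xy| ≤ p, y lies entirely in the leading 0-block: y = 0^k for some k with 1 ≤ k ≤ p.
Since 1 ≤ k ≤ p, k divides p!; set t = 1 + p!/k. Then xy^t z has p + (p!/k)·k = p + p! copies of 0. Now the 0-count is p+p! and (1-count)-2 = (p+p!+2)-2 = p+p!, so i ≠ j-2 fails. So xy^t z = 0^{p+p!} 1^{p+p!+2} ∉ L.
This is a contradiction; hence L is not regular.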